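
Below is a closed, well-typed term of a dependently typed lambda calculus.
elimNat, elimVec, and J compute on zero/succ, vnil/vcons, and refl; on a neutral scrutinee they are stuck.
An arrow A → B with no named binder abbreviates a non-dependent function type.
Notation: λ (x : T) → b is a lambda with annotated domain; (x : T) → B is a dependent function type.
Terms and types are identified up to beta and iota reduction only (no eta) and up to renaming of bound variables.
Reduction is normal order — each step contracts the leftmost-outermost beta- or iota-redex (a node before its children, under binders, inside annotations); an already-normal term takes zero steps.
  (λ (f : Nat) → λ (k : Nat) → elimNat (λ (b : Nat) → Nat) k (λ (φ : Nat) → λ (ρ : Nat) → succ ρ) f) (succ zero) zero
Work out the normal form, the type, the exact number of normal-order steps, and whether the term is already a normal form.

reduced normal form:
  succ zero
inferred type:
  Nat
normal-order step count: 6
term was already normal: no
first redex: a beta-redex


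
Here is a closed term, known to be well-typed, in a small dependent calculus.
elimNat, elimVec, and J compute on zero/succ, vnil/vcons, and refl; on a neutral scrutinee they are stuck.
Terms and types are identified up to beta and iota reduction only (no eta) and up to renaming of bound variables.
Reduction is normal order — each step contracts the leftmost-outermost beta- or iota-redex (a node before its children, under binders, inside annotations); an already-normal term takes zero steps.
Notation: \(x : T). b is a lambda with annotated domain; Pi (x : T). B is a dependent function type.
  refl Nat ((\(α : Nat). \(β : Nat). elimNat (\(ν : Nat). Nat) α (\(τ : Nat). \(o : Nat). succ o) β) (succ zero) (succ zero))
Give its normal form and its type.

resulting normal form:
  refl Nat (succ (succ zero))
the term's type:
  Eq Nat (succ (succ zero)) (succ (succ zero))


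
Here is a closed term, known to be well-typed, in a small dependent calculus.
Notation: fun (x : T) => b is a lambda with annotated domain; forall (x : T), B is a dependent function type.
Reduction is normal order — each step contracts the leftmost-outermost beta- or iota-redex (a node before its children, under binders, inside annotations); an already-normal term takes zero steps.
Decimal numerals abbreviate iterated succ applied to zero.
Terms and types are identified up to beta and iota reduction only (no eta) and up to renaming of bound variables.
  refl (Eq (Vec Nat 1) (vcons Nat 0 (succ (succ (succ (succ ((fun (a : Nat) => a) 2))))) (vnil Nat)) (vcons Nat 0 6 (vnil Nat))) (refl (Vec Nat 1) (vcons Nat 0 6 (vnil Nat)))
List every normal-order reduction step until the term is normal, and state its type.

reduction (normal order):
  refl (Eq (Vec Nat 1) (vcons Nat 0 (succ (succ (succ (succ ((fun (a : Nat) => a) 2))))) (vnil Nat)) (vcons Nat 0 6 (vnil Nat))) (refl (Vec Nat 1) (vcons Nat 0 6 (vnil Nat)))
  ~> refl (Eq (Vec Nat 1) (vcons Nat 0 6 (vnil Nat)) (vcons Nat 0 6 (vnil Nat))) (refl (Vec Nat 1) (vcons Nat 0 6 (vnil Nat)))
the term's type:
  Eq (Eq (Vec Nat 1) (vcons Nat 0 6 (vnil Nat)) (vcons Nat 0 6 (vnil Nat))) (refl (Vec Nat 1) (vcons Nat 0 6 (vnil Nat))) (refl (Vec Nat 1) (vcons Nat 0 6 (vnil Nat)))


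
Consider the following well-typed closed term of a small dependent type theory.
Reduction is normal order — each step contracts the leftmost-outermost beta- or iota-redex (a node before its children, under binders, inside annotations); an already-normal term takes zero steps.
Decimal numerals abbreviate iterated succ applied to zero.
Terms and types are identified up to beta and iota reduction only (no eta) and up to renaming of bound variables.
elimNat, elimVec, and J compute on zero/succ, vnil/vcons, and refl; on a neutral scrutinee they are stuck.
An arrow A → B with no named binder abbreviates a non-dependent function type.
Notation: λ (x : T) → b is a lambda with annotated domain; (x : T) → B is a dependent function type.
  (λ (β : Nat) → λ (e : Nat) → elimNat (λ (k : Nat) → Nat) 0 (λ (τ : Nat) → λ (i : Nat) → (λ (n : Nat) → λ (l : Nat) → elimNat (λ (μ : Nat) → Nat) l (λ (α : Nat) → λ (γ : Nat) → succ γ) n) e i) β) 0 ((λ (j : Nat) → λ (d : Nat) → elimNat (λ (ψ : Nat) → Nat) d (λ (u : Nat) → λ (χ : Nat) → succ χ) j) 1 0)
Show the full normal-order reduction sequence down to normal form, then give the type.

normal-order reduction sequence:
  (λ (β : Nat) → λ (e : Nat) → elimNat (λ (k : Nat) → Nat) 0 (λ (τ : Nat) → λ (i : Nat) → (λ (n : Nat) → λ (l : Nat) → elimNat (λ (μ : Nat) → Nat) l (λ (α : Nat) → λ (γ : Nat) → succ γ) n) e i) β) 0 ((λ (j : Nat) → λ (d : Nat) → elimNat (λ (ψ : Nat) → Nat) d (λ (u : Nat) → λ (χ : Nat) → succ χ) j) 1 0)
  ~> (λ (β : Nat) → elimNat (λ (e : Nat) → Nat) 0 (λ (k : Nat) → λ (τ : Nat) → (λ (i : Nat) → λ (n : Nat) → elimNat (λ (l : Nat) → Nat) n (λ (μ : Nat) → λ (α : Nat) → succ α) i) β τ) 0) ((λ (γ : Nat) → λ (j : Nat) → elimNat (λ (d : Nat) → Nat) j (λ (ψ : Nat) → λ (u : Nat) → succ u) γ) 1 0)
  ~> elimNat (λ (β : Nat) → Nat) 0 (λ (e : Nat) → λ (k : Nat) → (λ (τ : Nat) → λ (i : Nat) → elimNat (λ (n : Nat) → Nat) i (λ (l : Nat) → λ (μ : Nat) → succ μ) τ) ((λ (α : Nat) → λ (γ : Nat) → elimNat (λ (j : Nat) → Nat) γ (λ (d : Nat) → λ (ψ : Nat) → succ ψ) α) 1 0) k) 0
  ~> 0
inferred type:
  Nat


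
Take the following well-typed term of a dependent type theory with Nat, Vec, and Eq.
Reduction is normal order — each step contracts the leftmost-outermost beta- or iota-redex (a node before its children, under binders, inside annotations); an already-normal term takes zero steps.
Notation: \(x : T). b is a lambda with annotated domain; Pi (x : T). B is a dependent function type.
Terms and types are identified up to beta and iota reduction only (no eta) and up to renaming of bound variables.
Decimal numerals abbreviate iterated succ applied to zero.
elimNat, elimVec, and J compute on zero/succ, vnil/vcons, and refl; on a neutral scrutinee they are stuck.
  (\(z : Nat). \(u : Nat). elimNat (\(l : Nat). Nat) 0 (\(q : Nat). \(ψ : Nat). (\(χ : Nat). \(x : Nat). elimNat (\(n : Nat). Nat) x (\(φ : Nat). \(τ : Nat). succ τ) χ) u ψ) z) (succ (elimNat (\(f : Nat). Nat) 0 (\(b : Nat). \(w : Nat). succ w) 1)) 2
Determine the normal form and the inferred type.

reduced normal form:
  4
the term's type:
  Nat


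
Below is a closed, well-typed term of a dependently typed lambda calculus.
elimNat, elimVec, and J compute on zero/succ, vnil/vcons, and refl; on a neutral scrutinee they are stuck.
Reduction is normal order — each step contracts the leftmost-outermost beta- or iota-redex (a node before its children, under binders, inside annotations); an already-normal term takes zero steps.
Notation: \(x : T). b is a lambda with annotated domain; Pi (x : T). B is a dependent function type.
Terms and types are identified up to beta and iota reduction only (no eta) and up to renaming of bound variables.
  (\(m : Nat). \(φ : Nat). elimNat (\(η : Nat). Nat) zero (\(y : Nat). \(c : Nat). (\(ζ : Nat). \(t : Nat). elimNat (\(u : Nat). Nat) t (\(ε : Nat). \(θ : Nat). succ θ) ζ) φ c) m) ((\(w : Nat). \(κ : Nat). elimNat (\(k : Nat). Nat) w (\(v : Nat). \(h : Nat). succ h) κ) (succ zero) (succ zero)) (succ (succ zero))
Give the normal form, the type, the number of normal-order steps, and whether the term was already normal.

normal form:
  succ (succ (succ (succ zero)))
type:
  Nat
normal-order step count: 24
term was already normal: no
first redex: a beta-redex


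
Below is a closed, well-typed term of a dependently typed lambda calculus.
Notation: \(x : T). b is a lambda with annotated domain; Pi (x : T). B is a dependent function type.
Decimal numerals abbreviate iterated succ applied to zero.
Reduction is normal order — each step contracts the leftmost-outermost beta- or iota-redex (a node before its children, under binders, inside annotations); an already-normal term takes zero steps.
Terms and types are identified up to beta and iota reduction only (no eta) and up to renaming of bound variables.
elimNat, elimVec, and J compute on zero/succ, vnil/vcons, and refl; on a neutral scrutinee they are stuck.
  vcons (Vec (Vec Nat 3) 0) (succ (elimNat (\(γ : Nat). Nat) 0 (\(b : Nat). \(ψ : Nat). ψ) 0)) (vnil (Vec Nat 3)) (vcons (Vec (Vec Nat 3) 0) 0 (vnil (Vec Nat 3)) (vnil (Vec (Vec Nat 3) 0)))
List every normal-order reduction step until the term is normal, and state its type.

normal-order reduction:
  vcons (Vec (Vec Nat 3) 0) (succ (elimNat (\(γ : Nat). Nat) 0 (\(b : Nat). \(ψ : Nat). ψ) 0)) (vnil (Vec Nat 3)) (vcons (Vec (Vec Nat 3) 0) 0 (vnil (Vec Nat 3)) (vnil (Vec (Vec Nat 3) 0)))
  ~> vcons (Vec (Vec Nat 3) 0) 1 (vnil (Vec Nat 3)) (vcons (Vec (Vec Nat 3) 0) 0 (vnil (Vec Nat 3)) (vnil (Vec (Vec Nat 3) 0)))
inferred type:
  Vec (Vec (Vec Nat 3) 0) 2


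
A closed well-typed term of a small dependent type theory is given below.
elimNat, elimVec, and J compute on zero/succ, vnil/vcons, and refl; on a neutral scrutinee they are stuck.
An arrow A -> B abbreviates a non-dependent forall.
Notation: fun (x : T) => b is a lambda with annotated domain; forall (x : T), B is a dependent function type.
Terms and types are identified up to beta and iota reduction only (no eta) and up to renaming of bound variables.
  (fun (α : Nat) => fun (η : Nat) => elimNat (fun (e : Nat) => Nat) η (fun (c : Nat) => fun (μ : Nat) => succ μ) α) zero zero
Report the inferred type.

the term's type:
  Nat


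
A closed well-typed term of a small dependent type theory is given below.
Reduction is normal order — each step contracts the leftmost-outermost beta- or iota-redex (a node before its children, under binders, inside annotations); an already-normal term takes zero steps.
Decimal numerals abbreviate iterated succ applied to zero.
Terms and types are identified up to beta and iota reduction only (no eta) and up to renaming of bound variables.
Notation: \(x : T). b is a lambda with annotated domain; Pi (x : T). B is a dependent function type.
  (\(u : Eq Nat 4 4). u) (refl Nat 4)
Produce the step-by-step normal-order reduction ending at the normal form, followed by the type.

normal-order reduction sequence:
  (\(u : Eq Nat 4 4). u) (refl Nat 4)
  ~> refl Nat 4
the term's type:
  Eq Nat 4 4


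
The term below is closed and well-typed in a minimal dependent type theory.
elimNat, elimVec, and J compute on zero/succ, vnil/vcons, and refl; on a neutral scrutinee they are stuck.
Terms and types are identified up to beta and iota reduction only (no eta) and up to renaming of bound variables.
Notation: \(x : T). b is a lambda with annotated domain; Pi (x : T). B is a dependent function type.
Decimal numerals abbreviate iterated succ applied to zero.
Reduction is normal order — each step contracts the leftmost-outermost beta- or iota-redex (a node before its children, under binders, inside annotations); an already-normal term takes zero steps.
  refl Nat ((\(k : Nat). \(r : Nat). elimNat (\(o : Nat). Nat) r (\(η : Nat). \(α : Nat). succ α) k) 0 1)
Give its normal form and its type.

reduced normal form:
  refl Nat 1
the term's type:
  Eq Nat 1 1
observation: 3 normal-order steps normalize the term, beginning with a beta-redex.


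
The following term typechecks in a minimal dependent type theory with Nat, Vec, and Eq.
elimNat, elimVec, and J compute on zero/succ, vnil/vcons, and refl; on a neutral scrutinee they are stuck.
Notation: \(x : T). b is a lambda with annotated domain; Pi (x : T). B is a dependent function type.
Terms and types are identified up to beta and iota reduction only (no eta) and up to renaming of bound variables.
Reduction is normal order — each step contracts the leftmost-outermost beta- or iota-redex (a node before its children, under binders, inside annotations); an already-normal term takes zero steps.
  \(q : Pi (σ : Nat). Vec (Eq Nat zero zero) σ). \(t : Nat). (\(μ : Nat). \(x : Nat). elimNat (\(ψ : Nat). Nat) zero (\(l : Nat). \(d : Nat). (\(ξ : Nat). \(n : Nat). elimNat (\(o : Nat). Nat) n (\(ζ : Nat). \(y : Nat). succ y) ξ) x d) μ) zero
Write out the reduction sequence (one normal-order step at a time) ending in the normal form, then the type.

normal-order reduction sequence:
  \(q : Pi (σ : Nat). Vec (Eq Nat zero zero) σ). \(t : Nat). (\(μ : Nat). \(x : Nat). elimNat (\(ψ : Nat). Nat) zero (\(l : Nat). \(d : Nat). (\(ξ : Nat). \(n : Nat). elimNat (\(o : Nat). Nat) n (\(ζ : Nat). \(y : Nat). succ y) ξ) x d) μ) zero
  ~> \(q : Pi (σ : Nat). Vec (Eq Nat zero zero) σ). \(t : Nat). \(μ : Nat). elimNat (\(x : Nat). Nat) zero (\(ψ : Nat). \(l : Nat). (\(d : Nat). \(ξ : Nat). elimNat (\(n : Nat). Nat) ξ (\(o : Nat). \(ζ : Nat). succ ζ) d) μ l) zero
  ~> \(q : Pi (σ : Nat). Vec (Eq Nat zero zero) σ). \(t : Nat). \(μ : Nat). zero
inferred type:
  Pi (q : Pi (σ : Nat). Vec (Eq Nat zero zero) σ). Pi (t : Nat). Pi (μ : Nat). Nat


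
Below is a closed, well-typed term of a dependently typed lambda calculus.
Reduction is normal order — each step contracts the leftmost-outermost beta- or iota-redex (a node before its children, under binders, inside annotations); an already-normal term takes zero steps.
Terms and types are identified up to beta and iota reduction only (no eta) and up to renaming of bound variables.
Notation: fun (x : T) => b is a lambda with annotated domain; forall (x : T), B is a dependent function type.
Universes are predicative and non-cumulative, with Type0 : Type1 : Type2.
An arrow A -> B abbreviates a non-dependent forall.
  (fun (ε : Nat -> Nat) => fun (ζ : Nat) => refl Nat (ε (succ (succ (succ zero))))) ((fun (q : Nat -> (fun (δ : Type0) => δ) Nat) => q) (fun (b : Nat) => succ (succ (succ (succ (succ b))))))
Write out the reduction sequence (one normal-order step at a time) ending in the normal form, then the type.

normal-order reduction sequence:
  (fun (ε : Nat -> Nat) => fun (ζ : Nat) => refl Nat (ε (succ (succ (succ zero))))) ((fun (q : Nat -> (fun (δ : Type0) => δ) Nat) => q) (fun (b : Nat) => succ (succ (succ (succ (succ b))))))
  ~> fun (ε : Nat) => refl Nat ((fun (ζ : Nat -> (fun (q : Type0) => q) Nat) => ζ) (fun (δ : Nat) => succ (succ (succ (succ (succ δ))))) (succ (succ (succ zero))))
  ~> fun (ε : Nat) => refl Nat ((fun (ζ : Nat) => succ (succ (succ (succ (succ ζ))))) (succ (succ (succ zero))))
  ~> fun (ε : Nat) => refl Nat (succ (succ (succ (succ (succ (succ (succ (succ zero))))))))
inferred type:
  Nat -> Eq Nat (succ (succ (succ (succ (succ (succ (succ (succ zero)))))))) (succ (succ (succ (succ (succ (succ (succ (succ zero))))))))


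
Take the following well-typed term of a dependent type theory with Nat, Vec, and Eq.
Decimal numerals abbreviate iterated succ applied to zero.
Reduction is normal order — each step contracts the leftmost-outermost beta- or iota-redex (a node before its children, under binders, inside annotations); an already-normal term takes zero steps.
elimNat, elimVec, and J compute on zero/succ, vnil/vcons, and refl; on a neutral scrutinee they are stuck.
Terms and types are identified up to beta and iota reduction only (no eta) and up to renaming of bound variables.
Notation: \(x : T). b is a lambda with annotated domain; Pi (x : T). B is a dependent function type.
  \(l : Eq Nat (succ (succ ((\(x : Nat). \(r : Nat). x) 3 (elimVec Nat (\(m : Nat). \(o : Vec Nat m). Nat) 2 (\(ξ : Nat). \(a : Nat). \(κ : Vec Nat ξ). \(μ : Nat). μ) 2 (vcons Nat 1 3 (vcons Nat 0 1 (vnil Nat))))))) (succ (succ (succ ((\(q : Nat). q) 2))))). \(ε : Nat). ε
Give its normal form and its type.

resulting normal form:
  \(l : Eq Nat 5 5). \(x : Nat). x
the term's type:
  Pi (l : Eq Nat 5 5). Pi (x : Nat). Nat


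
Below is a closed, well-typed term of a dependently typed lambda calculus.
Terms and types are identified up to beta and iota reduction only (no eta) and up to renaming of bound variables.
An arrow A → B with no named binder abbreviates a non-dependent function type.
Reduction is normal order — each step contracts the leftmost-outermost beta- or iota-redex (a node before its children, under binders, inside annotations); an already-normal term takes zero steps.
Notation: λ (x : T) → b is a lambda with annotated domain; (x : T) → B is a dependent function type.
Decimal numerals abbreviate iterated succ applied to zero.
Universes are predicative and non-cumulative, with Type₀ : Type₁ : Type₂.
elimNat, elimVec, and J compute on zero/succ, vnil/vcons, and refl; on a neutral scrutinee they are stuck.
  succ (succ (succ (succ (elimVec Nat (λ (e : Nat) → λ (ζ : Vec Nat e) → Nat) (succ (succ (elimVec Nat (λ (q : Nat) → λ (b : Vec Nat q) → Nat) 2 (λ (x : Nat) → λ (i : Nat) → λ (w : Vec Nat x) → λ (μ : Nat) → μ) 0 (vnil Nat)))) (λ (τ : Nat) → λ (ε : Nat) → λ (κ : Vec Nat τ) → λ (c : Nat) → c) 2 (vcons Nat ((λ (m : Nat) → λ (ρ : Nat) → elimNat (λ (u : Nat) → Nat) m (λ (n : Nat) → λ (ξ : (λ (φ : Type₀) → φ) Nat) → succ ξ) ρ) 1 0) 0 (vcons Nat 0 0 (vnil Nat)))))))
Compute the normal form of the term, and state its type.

normal form:
  8
inferred type:
  Nat
observation: the leftmost-outermost redex is an elimVec iota-redex, and normalization takes 12 steps.


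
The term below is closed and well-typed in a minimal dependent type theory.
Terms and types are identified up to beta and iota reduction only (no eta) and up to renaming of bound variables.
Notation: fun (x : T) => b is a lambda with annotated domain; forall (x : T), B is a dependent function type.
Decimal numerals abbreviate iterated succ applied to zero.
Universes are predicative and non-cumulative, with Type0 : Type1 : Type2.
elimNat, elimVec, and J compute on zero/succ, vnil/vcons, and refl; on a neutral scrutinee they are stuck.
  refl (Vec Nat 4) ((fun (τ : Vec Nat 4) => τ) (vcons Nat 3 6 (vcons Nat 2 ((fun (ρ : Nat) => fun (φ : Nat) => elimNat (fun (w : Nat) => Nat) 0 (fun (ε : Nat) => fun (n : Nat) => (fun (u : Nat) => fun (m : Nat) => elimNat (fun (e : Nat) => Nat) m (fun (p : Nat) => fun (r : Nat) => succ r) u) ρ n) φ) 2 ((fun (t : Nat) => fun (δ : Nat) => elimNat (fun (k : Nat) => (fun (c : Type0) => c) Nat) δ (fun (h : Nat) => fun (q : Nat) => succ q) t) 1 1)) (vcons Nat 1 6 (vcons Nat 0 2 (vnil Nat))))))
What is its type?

the term's type:
  Eq (Vec Nat 4) (vcons Nat 3 6 (vcons Nat 2 4 (vcons Nat 1 6 (vcons Nat 0 2 (vnil Nat))))) (vcons Nat 3 6 (vcons Nat 2 4 (vcons Nat 1 6 (vcons Nat 0 2 (vnil Nat)))))


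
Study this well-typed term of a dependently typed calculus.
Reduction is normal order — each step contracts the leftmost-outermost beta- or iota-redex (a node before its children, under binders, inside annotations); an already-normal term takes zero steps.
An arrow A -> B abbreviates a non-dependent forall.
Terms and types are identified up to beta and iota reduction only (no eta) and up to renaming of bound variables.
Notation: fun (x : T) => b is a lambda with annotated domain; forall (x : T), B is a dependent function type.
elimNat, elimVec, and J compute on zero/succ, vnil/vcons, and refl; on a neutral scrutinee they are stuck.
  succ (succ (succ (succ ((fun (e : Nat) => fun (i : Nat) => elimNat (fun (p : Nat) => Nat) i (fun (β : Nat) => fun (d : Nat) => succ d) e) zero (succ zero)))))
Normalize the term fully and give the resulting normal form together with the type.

resulting normal form:
  succ (succ (succ (succ (succ zero))))
type:
  Nat


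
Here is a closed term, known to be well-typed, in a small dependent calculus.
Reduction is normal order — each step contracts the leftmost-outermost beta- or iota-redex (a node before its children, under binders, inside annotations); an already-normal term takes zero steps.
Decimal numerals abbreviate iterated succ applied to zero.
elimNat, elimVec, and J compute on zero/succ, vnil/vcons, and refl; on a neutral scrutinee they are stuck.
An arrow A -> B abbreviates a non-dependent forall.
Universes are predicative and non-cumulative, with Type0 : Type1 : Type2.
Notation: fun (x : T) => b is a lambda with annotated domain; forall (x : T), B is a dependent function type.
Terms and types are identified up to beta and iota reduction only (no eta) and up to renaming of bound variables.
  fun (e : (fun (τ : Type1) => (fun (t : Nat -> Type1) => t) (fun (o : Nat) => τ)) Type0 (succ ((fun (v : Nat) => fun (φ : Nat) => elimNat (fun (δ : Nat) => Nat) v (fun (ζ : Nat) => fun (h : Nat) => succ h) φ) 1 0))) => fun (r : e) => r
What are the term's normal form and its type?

resulting normal form:
  fun (e : Type0) => fun (τ : e) => τ
the term's type:
  forall (e : Type0), e -> e


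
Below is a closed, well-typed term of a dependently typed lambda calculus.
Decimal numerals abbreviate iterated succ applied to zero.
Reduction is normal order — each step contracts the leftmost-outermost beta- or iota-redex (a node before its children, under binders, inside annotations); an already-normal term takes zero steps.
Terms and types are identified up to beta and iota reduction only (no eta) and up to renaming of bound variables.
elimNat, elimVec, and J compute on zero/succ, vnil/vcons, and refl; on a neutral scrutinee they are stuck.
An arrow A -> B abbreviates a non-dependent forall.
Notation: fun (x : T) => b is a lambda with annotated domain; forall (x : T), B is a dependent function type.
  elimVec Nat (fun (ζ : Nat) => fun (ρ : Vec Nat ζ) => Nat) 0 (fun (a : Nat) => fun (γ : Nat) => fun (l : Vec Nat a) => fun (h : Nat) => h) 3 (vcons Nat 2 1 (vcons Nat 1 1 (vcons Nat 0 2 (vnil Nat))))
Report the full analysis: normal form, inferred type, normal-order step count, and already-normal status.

normal form:
  0
type:
  Nat
normal-order step count: 16
started in normal form: no
first redex: an elimVec iota-redex


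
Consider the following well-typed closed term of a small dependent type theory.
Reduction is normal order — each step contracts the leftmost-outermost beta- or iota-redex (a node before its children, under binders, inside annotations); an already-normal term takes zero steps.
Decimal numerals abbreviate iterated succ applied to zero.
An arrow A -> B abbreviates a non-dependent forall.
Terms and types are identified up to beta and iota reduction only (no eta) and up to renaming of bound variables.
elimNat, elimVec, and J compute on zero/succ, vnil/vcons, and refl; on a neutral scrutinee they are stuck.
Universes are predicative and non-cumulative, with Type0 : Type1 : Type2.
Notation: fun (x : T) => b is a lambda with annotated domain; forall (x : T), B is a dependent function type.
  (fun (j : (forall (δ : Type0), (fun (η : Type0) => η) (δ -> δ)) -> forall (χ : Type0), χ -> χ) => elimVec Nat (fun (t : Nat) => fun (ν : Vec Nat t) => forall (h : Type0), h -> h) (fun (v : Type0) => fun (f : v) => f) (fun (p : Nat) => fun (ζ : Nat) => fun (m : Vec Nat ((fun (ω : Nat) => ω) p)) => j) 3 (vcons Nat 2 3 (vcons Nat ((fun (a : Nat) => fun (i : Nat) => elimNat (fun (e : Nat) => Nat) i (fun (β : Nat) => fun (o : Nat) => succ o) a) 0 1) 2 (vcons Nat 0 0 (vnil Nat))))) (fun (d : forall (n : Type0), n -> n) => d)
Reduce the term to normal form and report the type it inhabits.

normal form:
  fun (j : Type0) => fun (δ : j) => δ
inferred type:
  forall (j : Type0), j -> j


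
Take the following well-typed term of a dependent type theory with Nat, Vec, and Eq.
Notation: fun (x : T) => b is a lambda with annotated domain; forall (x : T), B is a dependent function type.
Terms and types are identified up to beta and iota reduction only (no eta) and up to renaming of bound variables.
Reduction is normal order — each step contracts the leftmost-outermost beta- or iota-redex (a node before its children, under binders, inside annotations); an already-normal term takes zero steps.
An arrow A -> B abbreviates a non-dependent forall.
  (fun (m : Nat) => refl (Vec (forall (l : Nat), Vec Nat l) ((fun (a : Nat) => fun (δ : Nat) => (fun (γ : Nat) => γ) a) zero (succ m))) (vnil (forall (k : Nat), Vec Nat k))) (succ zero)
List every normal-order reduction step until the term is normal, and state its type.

normal-order reduction:
  (fun (m : Nat) => refl (Vec (forall (l : Nat), Vec Nat l) ((fun (a : Nat) => fun (δ : Nat) => (fun (γ : Nat) => γ) a) zero (succ m))) (vnil (forall (k : Nat), Vec Nat k))) (succ zero)
  ~> refl (Vec (forall (m : Nat), Vec Nat m) ((fun (l : Nat) => fun (a : Nat) => (fun (δ : Nat) => δ) l) zero (succ (succ zero)))) (vnil (forall (γ : Nat), Vec Nat γ))
  ~> refl (Vec (forall (m : Nat), Vec Nat m) ((fun (l : Nat) => (fun (a : Nat) => a) zero) (succ (succ zero)))) (vnil (forall (δ : Nat), Vec Nat δ))
  ~> refl (Vec (forall (m : Nat), Vec Nat m) ((fun (l : Nat) => l) zero)) (vnil (forall (a : Nat), Vec Nat a))
  ~> refl (Vec (forall (m : Nat), Vec Nat m) zero) (vnil (forall (l : Nat), Vec Nat l))
the term's type:
  Eq (Vec (forall (m : Nat), Vec Nat m) zero) (vnil (forall (l : Nat), Vec Nat l)) (vnil (forall (a : Nat), Vec Nat a))


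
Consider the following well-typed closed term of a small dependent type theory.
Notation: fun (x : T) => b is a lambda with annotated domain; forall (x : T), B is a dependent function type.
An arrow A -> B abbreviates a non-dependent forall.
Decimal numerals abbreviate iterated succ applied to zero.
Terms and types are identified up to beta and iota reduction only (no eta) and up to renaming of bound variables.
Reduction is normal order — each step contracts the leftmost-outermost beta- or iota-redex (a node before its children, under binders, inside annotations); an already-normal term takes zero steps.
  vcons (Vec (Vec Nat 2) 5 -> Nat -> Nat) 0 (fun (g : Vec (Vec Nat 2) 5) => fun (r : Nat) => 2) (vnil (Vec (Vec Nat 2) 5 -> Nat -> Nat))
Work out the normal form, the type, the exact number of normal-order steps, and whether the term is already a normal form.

reduced normal form:
  vcons (Vec (Vec Nat 2) 5 -> Nat -> Nat) 0 (fun (g : Vec (Vec Nat 2) 5) => fun (r : Nat) => 2) (vnil (Vec (Vec Nat 2) 5 -> Nat -> Nat))
the term's type:
  Vec (Vec (Vec Nat 2) 5 -> Nat -> Nat) 1
reduction steps (normal order): 0
started in normal form: yes


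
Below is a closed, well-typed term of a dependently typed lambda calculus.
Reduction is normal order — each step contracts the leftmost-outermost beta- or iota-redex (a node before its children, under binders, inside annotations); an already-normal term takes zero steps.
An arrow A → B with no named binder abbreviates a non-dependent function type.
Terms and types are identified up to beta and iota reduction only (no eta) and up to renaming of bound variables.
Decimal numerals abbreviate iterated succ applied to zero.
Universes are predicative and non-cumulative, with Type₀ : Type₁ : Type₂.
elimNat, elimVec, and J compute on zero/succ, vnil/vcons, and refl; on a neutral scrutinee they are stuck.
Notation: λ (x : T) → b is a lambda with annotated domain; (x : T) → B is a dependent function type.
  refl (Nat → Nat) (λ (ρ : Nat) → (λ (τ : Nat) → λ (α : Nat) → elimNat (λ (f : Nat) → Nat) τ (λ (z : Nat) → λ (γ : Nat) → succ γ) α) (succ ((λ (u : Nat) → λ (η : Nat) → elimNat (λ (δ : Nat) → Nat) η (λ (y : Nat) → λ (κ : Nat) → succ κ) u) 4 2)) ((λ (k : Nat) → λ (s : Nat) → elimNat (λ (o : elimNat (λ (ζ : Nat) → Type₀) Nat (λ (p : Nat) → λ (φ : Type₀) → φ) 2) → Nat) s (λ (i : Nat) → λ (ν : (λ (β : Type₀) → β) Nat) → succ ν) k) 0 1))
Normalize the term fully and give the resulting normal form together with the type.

reduced normal form:
  refl (Nat → Nat) (λ (ρ : Nat) → 8)
the term's type:
  Eq (Nat → Nat) (λ (ρ : Nat) → 8) (λ (τ : Nat) → 8)
observation: the term reaches its normal form after 24 normal-order steps.


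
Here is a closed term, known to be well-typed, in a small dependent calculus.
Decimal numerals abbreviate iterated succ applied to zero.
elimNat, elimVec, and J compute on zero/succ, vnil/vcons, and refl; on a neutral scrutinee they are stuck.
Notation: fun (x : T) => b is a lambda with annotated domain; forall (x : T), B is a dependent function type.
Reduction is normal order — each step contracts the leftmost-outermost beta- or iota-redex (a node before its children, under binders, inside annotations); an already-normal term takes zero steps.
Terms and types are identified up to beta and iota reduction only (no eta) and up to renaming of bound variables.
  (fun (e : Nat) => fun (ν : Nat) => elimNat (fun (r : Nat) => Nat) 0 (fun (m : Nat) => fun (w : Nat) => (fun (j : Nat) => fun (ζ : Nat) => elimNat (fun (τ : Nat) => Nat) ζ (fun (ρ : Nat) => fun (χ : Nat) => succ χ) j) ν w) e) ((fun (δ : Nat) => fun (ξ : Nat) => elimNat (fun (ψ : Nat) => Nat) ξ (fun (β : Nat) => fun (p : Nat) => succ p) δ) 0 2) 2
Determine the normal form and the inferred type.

resulting normal form:
  4
the term's type:
  Nat
observation: the first redex contracted is a beta-redex; the normal form is reached in 21 normal-order steps.


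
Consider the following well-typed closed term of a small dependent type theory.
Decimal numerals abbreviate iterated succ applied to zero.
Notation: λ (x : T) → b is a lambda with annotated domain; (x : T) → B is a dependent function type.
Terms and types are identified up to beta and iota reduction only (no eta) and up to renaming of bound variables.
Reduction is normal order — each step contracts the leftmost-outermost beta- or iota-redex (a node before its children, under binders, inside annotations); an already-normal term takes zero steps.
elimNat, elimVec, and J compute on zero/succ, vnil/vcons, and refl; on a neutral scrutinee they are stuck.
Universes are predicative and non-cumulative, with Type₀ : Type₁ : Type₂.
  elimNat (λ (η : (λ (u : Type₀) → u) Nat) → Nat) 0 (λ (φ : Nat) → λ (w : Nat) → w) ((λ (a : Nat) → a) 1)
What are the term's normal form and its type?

resulting normal form:
  0
type:
  Nat
observation: reduction starts at a beta-redex, and 6 normal-order steps reach the normal form.


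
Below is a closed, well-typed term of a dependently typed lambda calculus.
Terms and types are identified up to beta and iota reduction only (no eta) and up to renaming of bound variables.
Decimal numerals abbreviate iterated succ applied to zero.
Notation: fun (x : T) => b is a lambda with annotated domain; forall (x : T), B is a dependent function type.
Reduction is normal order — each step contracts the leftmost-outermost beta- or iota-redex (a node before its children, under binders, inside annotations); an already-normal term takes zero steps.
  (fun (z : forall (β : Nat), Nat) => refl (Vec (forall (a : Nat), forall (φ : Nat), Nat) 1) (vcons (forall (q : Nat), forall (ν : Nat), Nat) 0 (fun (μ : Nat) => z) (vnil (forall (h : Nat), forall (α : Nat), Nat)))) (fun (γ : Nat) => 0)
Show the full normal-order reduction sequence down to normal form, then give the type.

normal-order reduction sequence:
  (fun (z : forall (β : Nat), Nat) => refl (Vec (forall (a : Nat), forall (φ : Nat), Nat) 1) (vcons (forall (q : Nat), forall (ν : Nat), Nat) 0 (fun (μ : Nat) => z) (vnil (forall (h : Nat), forall (α : Nat), Nat)))) (fun (γ : Nat) => 0)
  ~> refl (Vec (forall (z : Nat), forall (β : Nat), Nat) 1) (vcons (forall (a : Nat), forall (φ : Nat), Nat) 0 (fun (q : Nat) => fun (ν : Nat) => 0) (vnil (forall (μ : Nat), forall (h : Nat), Nat)))
inferred type:
  Eq (Vec (forall (z : Nat), forall (β : Nat), Nat) 1) (vcons (forall (a : Nat), forall (φ : Nat), Nat) 0 (fun (q : Nat) => fun (ν : Nat) => 0) (vnil (forall (μ : Nat), forall (h : Nat), Nat))) (vcons (forall (α : Nat), forall (γ : Nat), Nat) 0 (fun (ξ : Nat) => fun (δ : Nat) => 0) (vnil (forall (t : Nat), forall (χ : Nat), Nat)))


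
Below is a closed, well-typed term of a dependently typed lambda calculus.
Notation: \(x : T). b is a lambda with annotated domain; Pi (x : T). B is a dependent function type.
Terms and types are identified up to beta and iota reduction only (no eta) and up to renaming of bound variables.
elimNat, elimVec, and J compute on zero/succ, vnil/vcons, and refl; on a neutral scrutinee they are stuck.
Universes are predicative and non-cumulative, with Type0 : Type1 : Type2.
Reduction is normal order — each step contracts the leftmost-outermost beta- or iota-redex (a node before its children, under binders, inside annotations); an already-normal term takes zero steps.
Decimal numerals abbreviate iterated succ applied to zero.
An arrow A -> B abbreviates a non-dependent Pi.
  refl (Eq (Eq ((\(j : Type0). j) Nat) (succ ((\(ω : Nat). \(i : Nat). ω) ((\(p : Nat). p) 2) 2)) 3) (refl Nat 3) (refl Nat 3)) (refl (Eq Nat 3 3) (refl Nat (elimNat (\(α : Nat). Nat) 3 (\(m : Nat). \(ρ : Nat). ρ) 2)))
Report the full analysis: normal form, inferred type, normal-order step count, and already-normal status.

reduced normal form:
  refl (Eq (Eq Nat 3 3) (refl Nat 3) (refl Nat 3)) (refl (Eq Nat 3 3) (refl Nat 3))
the term's type:
  Eq (Eq (Eq Nat 3 3) (refl Nat 3) (refl Nat 3)) (refl (Eq Nat 3 3) (refl Nat 3)) (refl (Eq Nat 3 3) (refl Nat 3))
steps to reach normal form (normal order): 11
started in normal form: no
first redex: a beta-redex


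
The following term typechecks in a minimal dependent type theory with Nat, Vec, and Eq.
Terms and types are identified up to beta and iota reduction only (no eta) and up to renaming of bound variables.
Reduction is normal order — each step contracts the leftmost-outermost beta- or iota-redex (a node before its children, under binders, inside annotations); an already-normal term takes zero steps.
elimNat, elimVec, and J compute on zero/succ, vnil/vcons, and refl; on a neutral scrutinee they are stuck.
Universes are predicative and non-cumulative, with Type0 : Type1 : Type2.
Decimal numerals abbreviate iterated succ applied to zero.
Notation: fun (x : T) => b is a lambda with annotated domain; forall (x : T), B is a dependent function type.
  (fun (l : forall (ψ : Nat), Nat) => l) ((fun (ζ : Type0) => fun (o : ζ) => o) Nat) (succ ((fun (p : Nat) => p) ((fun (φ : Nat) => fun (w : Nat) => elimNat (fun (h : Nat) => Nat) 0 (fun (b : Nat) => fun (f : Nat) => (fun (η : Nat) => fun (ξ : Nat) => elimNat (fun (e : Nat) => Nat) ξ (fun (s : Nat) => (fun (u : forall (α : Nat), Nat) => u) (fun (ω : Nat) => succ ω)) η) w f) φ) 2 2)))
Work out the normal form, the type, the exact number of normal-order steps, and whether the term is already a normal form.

resulting normal form:
  5
the term's type:
  Nat
reduction steps (normal order): 35
already normal: no
first redex: a beta-redex


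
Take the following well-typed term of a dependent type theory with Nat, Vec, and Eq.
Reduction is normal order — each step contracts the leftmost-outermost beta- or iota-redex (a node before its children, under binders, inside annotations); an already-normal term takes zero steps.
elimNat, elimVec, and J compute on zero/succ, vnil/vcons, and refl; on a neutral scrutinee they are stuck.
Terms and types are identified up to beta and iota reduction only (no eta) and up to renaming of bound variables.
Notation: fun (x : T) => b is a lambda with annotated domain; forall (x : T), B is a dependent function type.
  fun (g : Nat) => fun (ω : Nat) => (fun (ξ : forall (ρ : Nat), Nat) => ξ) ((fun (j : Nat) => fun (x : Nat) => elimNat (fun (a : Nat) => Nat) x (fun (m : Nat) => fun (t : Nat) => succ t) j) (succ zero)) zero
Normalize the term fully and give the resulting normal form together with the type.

normal form:
  fun (g : Nat) => fun (ω : Nat) => succ zero
the term's type:
  forall (g : Nat), forall (ω : Nat), Nat


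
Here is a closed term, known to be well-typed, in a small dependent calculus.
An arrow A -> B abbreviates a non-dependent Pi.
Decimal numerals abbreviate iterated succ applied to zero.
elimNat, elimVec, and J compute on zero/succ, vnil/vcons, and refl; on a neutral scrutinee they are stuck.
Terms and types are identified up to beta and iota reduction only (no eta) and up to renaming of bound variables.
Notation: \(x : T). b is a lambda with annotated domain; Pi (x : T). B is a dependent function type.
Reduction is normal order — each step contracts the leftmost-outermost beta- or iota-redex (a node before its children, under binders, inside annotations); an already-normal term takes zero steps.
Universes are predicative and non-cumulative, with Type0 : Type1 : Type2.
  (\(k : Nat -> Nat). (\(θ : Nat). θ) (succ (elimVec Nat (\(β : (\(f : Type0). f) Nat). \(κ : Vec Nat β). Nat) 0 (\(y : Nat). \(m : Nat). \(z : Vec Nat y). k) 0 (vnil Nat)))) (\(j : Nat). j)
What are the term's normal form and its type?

normal form:
  1
type:
  Nat
observation: reduction starts at a beta-redex, and 3 normal-order steps reach the normal form.


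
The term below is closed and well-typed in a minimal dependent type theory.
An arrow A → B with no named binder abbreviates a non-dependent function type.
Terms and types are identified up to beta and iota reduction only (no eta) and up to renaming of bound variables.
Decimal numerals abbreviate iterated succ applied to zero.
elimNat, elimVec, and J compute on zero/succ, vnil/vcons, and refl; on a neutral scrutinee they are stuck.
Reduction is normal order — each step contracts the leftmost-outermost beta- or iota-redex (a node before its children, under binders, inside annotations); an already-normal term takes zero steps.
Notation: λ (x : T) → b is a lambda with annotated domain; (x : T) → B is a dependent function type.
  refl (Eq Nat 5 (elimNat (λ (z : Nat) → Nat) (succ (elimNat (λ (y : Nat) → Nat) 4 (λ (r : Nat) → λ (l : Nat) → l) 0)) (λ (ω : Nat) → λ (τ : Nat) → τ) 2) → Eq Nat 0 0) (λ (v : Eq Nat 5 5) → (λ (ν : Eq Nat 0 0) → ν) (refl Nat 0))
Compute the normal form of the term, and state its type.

resulting normal form:
  refl (Eq Nat 5 5 → Eq Nat 0 0) (λ (z : Eq Nat 5 5) → refl Nat 0)
inferred type:
  Eq (Eq Nat 5 5 → Eq Nat 0 0) (λ (z : Eq Nat 5 5) → refl Nat 0) (λ (y : Eq Nat 5 5) → refl Nat 0)


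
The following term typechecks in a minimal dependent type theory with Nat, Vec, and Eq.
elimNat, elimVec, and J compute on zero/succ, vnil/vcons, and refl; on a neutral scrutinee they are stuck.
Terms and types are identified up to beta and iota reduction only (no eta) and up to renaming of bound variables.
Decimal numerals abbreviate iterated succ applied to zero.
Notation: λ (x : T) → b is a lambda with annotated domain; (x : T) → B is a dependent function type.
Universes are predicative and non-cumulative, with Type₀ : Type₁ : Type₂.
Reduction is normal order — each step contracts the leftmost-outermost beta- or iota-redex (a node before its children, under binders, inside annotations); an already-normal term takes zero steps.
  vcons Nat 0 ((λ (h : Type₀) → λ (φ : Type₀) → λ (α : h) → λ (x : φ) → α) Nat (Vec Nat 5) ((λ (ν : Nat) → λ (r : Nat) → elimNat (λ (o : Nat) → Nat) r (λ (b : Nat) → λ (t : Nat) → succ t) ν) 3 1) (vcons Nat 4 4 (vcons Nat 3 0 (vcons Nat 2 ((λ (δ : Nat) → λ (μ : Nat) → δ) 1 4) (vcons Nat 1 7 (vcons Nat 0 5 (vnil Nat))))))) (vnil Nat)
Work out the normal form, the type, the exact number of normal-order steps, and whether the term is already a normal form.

normal form:
  vcons Nat 0 4 (vnil Nat)
inferred type:
  Vec Nat 1
reduction steps (normal order): 16
started in normal form: no
first redex: a beta-redex


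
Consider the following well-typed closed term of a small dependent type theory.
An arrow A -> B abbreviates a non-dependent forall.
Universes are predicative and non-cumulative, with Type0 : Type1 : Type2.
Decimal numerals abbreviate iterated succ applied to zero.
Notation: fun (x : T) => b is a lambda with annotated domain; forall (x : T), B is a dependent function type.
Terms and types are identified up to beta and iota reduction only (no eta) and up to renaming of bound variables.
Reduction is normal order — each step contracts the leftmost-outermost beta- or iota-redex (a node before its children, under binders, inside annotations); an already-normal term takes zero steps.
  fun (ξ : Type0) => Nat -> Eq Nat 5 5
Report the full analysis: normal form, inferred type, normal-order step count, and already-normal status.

resulting normal form:
  fun (ξ : Type0) => Nat -> Eq Nat 5 5
type:
  Type0 -> Type0
steps to reach normal form (normal order): 0
started in normal form: yes
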